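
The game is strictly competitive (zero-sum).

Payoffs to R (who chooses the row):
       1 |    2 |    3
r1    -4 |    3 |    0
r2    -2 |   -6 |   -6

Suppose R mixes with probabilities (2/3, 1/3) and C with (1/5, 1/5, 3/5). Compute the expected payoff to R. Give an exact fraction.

-28/15

Against (1/5, 1/5, 3/5), each row's expected payoff is r1: -1/5; r2: -26/5.
Taking the (2/3, 1/3)-weighted average: (2/3)·(-1/5) + (1/3)·(-26/5) = -28/15.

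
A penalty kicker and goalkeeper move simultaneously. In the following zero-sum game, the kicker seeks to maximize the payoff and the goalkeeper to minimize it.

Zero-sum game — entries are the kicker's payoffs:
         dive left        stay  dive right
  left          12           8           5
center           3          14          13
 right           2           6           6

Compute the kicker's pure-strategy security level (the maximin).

5

The worst-case payoff for each row is left: 5, center: 3, right: 2.
The best of these is 5.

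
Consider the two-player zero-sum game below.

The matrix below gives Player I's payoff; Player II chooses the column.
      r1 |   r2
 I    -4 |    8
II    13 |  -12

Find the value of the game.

Row minima are -4 and -12, so Player I's maximin is -4; column maxima are 13 and 8, so Player II's minimax is 8. These differ, so the equilibrium is in mixed strategies.
Let Player I play I with probability p. Player II is indifferent when −4p + 13(1−p) = 8p − 12(1−p), giving p = 25/37.
Let Player II play r1 with probability q. Player I is indifferent when −4q + 8(1−q) = 13q − 12(1−q), giving q = 20/37.
The value is -4·(20/37) + (8)·(17/37) = 56/37.

56/37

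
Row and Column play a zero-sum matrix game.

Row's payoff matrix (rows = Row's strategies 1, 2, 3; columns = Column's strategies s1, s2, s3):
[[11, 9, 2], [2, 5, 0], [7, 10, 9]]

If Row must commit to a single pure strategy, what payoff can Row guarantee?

7

The worst-case payoff for each row is 1: 2, 2: 0, 3: 7.
The best of these is 7.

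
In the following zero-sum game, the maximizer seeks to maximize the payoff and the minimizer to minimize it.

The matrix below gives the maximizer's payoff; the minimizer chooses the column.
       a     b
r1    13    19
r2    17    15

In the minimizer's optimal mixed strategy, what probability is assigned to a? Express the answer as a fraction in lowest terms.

1/2

Row minima are 13 and 15, so the maximizer's maximin is 15; column maxima are 17 and 19, so the minimizer's minimax is 17. These differ, so the equilibrium is in mixed strategies.
Let the minimizer play a with probability q. The maximizer is indifferent when 13q + 19(1−q) = 17q + 15(1−q), giving q = 1/2.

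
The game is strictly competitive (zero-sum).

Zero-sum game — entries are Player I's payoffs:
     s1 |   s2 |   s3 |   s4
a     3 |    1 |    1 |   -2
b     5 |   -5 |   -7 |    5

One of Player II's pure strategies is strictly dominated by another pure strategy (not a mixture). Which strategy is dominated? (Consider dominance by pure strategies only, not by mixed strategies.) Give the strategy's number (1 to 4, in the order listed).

Player II prefers columns that give Player I less. Compare s1 with s2: 1 < 3, -5 < 5.
So s2 strictly dominates s1 for Player II; s1 is strictly dominated.

1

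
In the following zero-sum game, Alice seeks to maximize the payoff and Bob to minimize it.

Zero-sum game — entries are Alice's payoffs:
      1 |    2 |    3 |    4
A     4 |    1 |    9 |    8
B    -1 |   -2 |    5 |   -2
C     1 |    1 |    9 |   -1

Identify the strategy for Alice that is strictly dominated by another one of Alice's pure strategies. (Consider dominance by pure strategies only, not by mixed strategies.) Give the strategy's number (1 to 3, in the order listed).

2

Compare B with A: 4 > -1, 1 > -2, 9 > 5, 8 > -2.
So A strictly dominates B for Alice; B is strictly dominated.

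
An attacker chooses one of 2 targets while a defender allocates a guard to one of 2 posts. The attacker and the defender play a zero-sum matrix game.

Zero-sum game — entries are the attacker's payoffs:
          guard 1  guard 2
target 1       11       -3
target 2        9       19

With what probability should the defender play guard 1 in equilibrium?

11/12

Row minima are -3 and 9, so the attacker's maximin is 9; column maxima are 11 and 19, so the defender's minimax is 11. These differ, so the equilibrium is in mixed strategies.
Let the defender play guard 1 with probability q. The attacker is indifferent when 11q − 3(1−q) = 9q + 19(1−q), giving q = 11/12.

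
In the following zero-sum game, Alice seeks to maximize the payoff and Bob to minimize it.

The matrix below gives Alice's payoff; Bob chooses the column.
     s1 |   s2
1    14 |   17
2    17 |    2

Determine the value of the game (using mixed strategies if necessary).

Row minima are 14 and 2, so Alice's maximin is 14; column maxima are 17 and 17, so Bob's minimax is 17. These differ, so the equilibrium is in mixed strategies.
Let Alice play 1 with probability p. Bob is indifferent when 14p + 17(1−p) = 17p + 2(1−p), giving p = 5/6.
Let Bob play s1 with probability q. Alice is indifferent when 14q + 17(1−q) = 17q + 2(1−q), giving q = 5/6.
The value is 14·(5/6) + (17)·(1/6) = 29/2.

29/2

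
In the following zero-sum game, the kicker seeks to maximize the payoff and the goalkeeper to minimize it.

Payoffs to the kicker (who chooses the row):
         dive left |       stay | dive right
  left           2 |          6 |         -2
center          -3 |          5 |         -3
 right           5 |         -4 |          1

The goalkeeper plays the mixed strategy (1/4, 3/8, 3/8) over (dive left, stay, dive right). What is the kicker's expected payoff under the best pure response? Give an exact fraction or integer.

2

left: (2)·(1/4) + (6)·(3/8) + (-2)·(3/8) = 2.
center: (-3)·(1/4) + (5)·(3/8) + (-3)·(3/8) = 0.
right: (5)·(1/4) + (-4)·(3/8) + (1)·(3/8) = 1/8.
The best pure response is left with expected payoff 2.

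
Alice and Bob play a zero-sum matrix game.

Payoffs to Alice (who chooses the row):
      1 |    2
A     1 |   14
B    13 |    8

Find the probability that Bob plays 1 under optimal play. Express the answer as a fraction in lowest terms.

Row minima are 1 and 8, so Alice's maximin is 8; column maxima are 13 and 14, so Bob's minimax is 13. These differ, so the equilibrium is in mixed strategies.
Let Bob play 1 with probability q. Alice is indifferent when q + 14(1−q) = 13q + 8(1−q), giving q = 1/3.

1/3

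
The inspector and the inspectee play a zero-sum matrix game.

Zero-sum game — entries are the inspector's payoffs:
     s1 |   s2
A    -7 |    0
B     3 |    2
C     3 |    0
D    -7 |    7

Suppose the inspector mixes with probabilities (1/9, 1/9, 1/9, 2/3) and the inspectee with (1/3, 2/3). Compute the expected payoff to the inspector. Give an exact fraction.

Against (1/3, 2/3), each row's expected payoff is A: -7/3; B: 7/3; C: 1; D: 7/3.
Taking the (1/9, 1/9, 1/9, 2/3)-weighted average: (1/9)·(-7/3) + (1/9)·(7/3) + (1/9)·(1) + (2/3)·(7/3) = 5/3.

5/3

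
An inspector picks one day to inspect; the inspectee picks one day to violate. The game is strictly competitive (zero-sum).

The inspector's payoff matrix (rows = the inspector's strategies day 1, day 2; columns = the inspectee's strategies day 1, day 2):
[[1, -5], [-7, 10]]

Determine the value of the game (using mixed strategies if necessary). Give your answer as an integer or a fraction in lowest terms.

Row minima are -5 and -7, so the inspector's maximin is -5; column maxima are 1 and 10, so the inspectee's minimax is 1. These differ, so the equilibrium is in mixed strategies.
Let the inspector play day 1 with probability p. The inspectee is indifferent when p − 7(1−p) = −5p + 10(1−p), giving p = 17/23.
Let the inspectee play day 1 with probability q. The inspector is indifferent when q − 5(1−q) = −7q + 10(1−q), giving q = 15/23.
The value is 1·(15/23) + (-5)·(8/23) = -25/23.

-25/23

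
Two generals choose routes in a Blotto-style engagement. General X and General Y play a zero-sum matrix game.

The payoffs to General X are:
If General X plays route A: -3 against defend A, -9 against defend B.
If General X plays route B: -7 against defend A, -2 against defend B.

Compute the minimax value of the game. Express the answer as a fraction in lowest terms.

Row minima are -9 and -7, so General X's maximin is -7; column maxima are -3 and -2, so General Y's minimax is -3. These differ, so the equilibrium is in mixed strategies.
Let General X play route A with probability p. General Y is indifferent when −3p − 7(1−p) = −9p − 2(1−p), giving p = 5/11.
Let General Y play defend A with probability q. General X is indifferent when −3q − 9(1−q) = −7q − 2(1−q), giving q = 7/11.
The value is -3·(7/11) + (-9)·(4/11) = -57/11.

-57/11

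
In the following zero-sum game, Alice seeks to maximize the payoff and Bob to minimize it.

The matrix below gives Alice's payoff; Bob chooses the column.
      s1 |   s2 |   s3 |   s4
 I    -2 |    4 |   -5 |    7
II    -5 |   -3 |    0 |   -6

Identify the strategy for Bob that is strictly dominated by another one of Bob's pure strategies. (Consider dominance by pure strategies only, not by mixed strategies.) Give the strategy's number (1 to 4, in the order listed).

2

Bob prefers columns that give Alice less. Compare s2 with s1: -2 < 4, -5 < -3.
So s1 strictly dominates s2 for Bob; s2 is strictly dominated.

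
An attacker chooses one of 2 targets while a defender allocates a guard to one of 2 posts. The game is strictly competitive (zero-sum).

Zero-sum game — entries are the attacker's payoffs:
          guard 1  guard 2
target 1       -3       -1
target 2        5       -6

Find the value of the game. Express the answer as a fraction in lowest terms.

-23/13

Row minima are -3 and -6, so the attacker's maximin is -3; column maxima are 5 and -1, so the defender's minimax is -1. These differ, so the equilibrium is in mixed strategies.
Let the attacker play target 1 with probability p. The defender is indifferent when −3p + 5(1−p) = −p − 6(1−p), giving p = 11/13.
Let the defender play guard 1 with probability q. The attacker is indifferent when −3q − (1−q) = 5q − 6(1−q), giving q = 5/13.
The value is -3·(5/13) + (-1)·(8/13) = -23/13.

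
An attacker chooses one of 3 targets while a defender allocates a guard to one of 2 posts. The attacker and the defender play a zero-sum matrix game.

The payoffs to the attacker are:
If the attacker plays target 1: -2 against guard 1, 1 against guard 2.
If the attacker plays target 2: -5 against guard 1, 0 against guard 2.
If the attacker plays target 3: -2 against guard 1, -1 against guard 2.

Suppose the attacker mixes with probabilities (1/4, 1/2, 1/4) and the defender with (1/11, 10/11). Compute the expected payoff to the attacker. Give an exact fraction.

-7/22

Against (1/11, 10/11), each row's expected payoff is target 1: 8/11; target 2: -5/11; target 3: -12/11.
Taking the (1/4, 1/2, 1/4)-weighted average: (1/4)·(8/11) + (1/2)·(-5/11) + (1/4)·(-12/11) = -7/22.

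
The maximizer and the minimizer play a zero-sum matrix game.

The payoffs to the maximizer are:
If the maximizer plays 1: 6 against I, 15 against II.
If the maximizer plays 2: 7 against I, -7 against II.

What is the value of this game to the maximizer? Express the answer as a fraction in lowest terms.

Row minima are 6 and -7, so the maximizer's maximin is 6; column maxima are 7 and 15, so the minimizer's minimax is 7. These differ, so the equilibrium is in mixed strategies.
Let the maximizer play 1 with probability p. The minimizer is indifferent when 6p + 7(1−p) = 15p − 7(1−p), giving p = 14/23.
Let the minimizer play I with probability q. The maximizer is indifferent when 6q + 15(1−q) = 7q − 7(1−q), giving q = 22/23.
The value is 6·(22/23) + (15)·(1/23) = 147/23.

147/23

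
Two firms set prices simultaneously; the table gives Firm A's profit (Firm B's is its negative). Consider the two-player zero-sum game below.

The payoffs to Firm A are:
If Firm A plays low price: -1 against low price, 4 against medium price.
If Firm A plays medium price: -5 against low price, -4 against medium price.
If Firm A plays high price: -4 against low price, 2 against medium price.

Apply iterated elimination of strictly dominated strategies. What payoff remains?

-1

Column medium price is strictly dominated by low price for Firm B (-1<4, -5<-4, -4<2); eliminate medium price.
Row high price is strictly dominated by row low price (-1>-4); eliminate high price.
Row medium price is strictly dominated by row low price (-1>-5); eliminate medium price.
Only (low price, low price) remains, with payoff -1.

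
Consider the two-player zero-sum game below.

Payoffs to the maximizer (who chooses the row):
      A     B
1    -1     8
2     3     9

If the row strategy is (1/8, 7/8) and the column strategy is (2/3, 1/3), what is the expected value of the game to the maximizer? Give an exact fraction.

37/8

Against (2/3, 1/3), each row's expected payoff is 1: 2; 2: 5.
Taking the (1/8, 7/8)-weighted average: (1/8)·(2) + (7/8)·(5) = 37/8.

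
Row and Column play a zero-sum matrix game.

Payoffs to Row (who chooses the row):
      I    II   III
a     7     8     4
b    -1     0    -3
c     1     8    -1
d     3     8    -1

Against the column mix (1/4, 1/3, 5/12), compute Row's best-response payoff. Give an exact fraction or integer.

a: (7)·(1/4) + (8)·(1/3) + (4)·(5/12) = 73/12.
b: (-1)·(1/4) + (0)·(1/3) + (-3)·(5/12) = -3/2.
c: (1)·(1/4) + (8)·(1/3) + (-1)·(5/12) = 5/2.
d: (3)·(1/4) + (8)·(1/3) + (-1)·(5/12) = 3.
The best pure response is a with expected payoff 73/12.

73/12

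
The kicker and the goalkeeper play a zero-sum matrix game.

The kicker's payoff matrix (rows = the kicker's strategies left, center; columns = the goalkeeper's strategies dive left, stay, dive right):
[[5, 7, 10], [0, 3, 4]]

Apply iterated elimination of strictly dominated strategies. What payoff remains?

Row center is strictly dominated by row left (5>0, 7>3, 10>4); eliminate center.
Column stay is strictly dominated by dive left for the goalkeeper (5<7); eliminate stay.
Column dive right is strictly dominated by dive left for the goalkeeper (5<10); eliminate dive right.
Only (left, dive left) remains, with payoff 5.

5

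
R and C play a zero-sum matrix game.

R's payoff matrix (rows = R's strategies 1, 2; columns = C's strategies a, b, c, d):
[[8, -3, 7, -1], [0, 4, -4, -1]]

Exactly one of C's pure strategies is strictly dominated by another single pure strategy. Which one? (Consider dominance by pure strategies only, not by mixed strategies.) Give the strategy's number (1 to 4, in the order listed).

1

C prefers columns that give R less. Compare a with c: 7 < 8, -4 < 0.
So c strictly dominates a for C; a is strictly dominated.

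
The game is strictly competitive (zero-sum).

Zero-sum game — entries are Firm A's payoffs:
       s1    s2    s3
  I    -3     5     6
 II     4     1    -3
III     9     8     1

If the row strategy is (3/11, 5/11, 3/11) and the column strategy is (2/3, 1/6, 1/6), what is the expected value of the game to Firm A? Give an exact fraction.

Against (2/3, 1/6, 1/6), each row's expected payoff is I: -1/6; II: 7/3; III: 15/2.
Taking the (3/11, 5/11, 3/11)-weighted average: (3/11)·(-1/6) + (5/11)·(7/3) + (3/11)·(15/2) = 101/33.

101/33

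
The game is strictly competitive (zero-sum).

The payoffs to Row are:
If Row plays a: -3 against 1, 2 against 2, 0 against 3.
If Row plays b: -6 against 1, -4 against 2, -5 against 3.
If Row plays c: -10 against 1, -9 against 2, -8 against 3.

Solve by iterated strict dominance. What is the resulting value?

Row b is strictly dominated by row a (-3>-6, 2>-4, 0>-5); eliminate b.
Row c is strictly dominated by row a (-3>-10, 2>-9, 0>-8); eliminate c.
Column 3 is strictly dominated by 1 for Column (-3<0); eliminate 3.
Column 2 is strictly dominated by 1 for Column (-3<2); eliminate 2.
Only (a, 1) remains, with payoff -3.

-3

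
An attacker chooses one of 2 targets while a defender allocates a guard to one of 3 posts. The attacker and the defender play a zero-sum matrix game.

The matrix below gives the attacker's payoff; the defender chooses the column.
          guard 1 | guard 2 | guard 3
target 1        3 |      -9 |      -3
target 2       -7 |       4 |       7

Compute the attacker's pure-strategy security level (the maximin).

The worst-case payoff for each row is target 1: -9, target 2: -7.
The best of these is -7.

-7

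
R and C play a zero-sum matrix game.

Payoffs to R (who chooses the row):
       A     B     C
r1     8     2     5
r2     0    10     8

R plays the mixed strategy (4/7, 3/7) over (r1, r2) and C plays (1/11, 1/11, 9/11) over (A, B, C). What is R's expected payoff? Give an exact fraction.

Against (1/11, 1/11, 9/11), each row's expected payoff is r1: 5; r2: 82/11.
Taking the (4/7, 3/7)-weighted average: (4/7)·(5) + (3/7)·(82/11) = 466/77.

466/77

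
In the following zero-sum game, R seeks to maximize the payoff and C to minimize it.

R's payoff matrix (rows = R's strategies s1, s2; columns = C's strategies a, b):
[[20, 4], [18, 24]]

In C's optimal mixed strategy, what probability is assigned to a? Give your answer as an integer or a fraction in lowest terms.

10/11

Row minima are 4 and 18, so R's maximin is 18; column maxima are 20 and 24, so C's minimax is 20. These differ, so the equilibrium is in mixed strategies.
Let C play a with probability q. R is indifferent when 20q + 4(1−q) = 18q + 24(1−q), giving q = 10/11.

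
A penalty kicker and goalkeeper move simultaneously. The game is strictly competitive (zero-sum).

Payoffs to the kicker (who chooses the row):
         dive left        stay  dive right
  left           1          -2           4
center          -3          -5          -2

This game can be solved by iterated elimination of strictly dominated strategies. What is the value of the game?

-2

Row center is strictly dominated by row left (1>-3, -2>-5, 4>-2); eliminate center.
Column dive right is strictly dominated by dive left for the goalkeeper (1<4); eliminate dive right.
Column dive left is strictly dominated by stay for the goalkeeper (-2<1); eliminate dive left.
Only (left, stay) remains, with payoff -2.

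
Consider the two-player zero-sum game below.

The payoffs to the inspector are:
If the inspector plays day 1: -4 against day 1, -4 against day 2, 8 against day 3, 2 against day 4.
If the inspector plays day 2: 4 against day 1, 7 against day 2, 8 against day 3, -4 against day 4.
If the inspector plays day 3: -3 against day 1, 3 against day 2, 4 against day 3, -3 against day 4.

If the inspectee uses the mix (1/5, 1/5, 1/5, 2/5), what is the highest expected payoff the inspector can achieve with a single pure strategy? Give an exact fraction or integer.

day 1: (-4)·(1/5) + (-4)·(1/5) + (8)·(1/5) + (2)·(2/5) = 4/5.
day 2: (4)·(1/5) + (7)·(1/5) + (8)·(1/5) + (-4)·(2/5) = 11/5.
day 3: (-3)·(1/5) + (3)·(1/5) + (4)·(1/5) + (-3)·(2/5) = -2/5.
The best pure response is day 2 with expected payoff 11/5.

11/5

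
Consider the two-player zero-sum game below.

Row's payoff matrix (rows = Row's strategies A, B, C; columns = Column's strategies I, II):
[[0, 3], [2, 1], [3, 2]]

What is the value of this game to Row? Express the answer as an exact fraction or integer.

Row B is strictly dominated by row C, so Row never plays it.
The remaining 2×2 game on (A, C) × (I, II) has no saddle point. Let Row play A with probability p; indifference gives 3(1−p) = 3p + 2(1−p), so p = 1/4.
Similarly Column's optimal q on I is 1/4, and the value is 0·(1/4) + (3)·(3/4) = 9/4.

9/4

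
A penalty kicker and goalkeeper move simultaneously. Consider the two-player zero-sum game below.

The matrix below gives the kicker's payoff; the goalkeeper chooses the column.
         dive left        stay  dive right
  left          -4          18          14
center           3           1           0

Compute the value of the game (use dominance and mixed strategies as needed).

2

Column stay is strictly dominated by dive right for the goalkeeper (it gives the kicker more in every row).
The remaining 2×2 game on (left, center) × (dive left, dive right) has no saddle point. Let the kicker play left with probability p; indifference gives −4p + 3(1−p) = 14p, so p = 1/7.
Similarly the goalkeeper's optimal q on dive left is 2/3, and the value is -4·(2/3) + (14)·(1/3) = 2.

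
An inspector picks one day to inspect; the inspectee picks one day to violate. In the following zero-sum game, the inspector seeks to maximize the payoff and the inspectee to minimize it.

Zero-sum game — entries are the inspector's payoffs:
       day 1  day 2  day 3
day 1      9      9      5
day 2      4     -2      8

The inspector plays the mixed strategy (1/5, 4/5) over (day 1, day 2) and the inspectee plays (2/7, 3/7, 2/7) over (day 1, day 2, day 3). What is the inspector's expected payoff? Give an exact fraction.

127/35

Against (2/7, 3/7, 2/7), each row's expected payoff is day 1: 55/7; day 2: 18/7.
Taking the (1/5, 4/5)-weighted average: (1/5)·(55/7) + (4/5)·(18/7) = 127/35.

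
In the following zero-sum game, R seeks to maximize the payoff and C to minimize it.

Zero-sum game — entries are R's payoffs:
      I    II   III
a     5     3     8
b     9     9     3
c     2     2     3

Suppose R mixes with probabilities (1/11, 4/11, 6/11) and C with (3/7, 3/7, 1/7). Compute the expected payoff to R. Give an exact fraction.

50/11

Against (3/7, 3/7, 1/7), each row's expected payoff is a: 32/7; b: 57/7; c: 15/7.
Taking the (1/11, 4/11, 6/11)-weighted average: (1/11)·(32/7) + (4/11)·(57/7) + (6/11)·(15/7) = 50/11.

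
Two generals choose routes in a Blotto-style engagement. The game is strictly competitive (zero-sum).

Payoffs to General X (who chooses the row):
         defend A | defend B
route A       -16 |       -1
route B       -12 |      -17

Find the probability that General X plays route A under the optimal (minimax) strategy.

Row minima are -16 and -17, so General X's maximin is -16; column maxima are -12 and -1, so General Y's minimax is -12. These differ, so the equilibrium is in mixed strategies.
Let General X play route A with probability p. General Y is indifferent when −16p − 12(1−p) = −p − 17(1−p), giving p = 1/4.

1/4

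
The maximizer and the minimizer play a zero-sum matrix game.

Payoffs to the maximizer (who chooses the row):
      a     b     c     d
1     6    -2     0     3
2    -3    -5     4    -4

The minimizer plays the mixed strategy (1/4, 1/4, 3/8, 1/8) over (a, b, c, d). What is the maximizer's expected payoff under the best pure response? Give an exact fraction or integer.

11/8

1: (6)·(1/4) + (-2)·(1/4) + (0)·(3/8) + (3)·(1/8) = 11/8.
2: (-3)·(1/4) + (-5)·(1/4) + (4)·(3/8) + (-4)·(1/8) = -1.
The best pure response is 1 with expected payoff 11/8.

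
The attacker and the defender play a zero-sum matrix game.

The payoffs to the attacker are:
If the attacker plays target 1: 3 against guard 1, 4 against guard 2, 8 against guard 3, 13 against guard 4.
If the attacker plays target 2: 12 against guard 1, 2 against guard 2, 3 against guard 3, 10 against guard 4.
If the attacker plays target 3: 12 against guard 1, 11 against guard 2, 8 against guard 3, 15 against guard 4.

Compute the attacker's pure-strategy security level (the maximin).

The worst-case payoff for each row is target 1: 3, target 2: 2, target 3: 8.
The best of these is 8.

8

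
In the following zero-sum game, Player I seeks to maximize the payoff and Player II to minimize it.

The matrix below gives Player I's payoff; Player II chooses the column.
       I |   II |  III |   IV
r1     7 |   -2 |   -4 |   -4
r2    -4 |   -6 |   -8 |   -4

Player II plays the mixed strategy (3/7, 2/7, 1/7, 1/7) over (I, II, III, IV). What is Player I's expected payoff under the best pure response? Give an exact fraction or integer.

9/7

r1: (7)·(3/7) + (-2)·(2/7) + (-4)·(1/7) + (-4)·(1/7) = 9/7.
r2: (-4)·(3/7) + (-6)·(2/7) + (-8)·(1/7) + (-4)·(1/7) = -36/7.
The best pure response is r1 with expected payoff 9/7.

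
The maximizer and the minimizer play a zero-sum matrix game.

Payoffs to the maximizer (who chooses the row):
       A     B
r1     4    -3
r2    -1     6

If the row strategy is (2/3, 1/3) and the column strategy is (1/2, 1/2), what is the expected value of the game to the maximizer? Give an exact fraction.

Against (1/2, 1/2), each row's expected payoff is r1: 1/2; r2: 5/2.
Taking the (2/3, 1/3)-weighted average: (2/3)·(1/2) + (1/3)·(5/2) = 7/6.

7/6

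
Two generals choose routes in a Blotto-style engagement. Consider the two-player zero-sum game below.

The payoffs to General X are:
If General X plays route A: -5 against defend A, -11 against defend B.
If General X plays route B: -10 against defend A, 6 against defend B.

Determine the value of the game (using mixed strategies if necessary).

-70/11

Row minima are -11 and -10, so General X's maximin is -10; column maxima are -5 and 6, so General Y's minimax is -5. These differ, so the equilibrium is in mixed strategies.
Let General X play route A with probability p. General Y is indifferent when −5p − 10(1−p) = −11p + 6(1−p), giving p = 8/11.
Let General Y play defend A with probability q. General X is indifferent when −5q − 11(1−q) = −10q + 6(1−q), giving q = 17/22.
The value is -5·(17/22) + (-11)·(5/22) = -70/11.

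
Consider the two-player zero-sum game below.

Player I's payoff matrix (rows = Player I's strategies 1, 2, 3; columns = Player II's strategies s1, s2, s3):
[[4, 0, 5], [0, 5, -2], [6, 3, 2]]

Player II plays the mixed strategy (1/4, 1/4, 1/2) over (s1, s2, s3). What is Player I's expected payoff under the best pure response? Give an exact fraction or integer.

1: (4)·(1/4) + (0)·(1/4) + (5)·(1/2) = 7/2.
2: (0)·(1/4) + (5)·(1/4) + (-2)·(1/2) = 1/4.
3: (6)·(1/4) + (3)·(1/4) + (2)·(1/2) = 13/4.
The best pure response is 1 with expected payoff 7/2.

7/2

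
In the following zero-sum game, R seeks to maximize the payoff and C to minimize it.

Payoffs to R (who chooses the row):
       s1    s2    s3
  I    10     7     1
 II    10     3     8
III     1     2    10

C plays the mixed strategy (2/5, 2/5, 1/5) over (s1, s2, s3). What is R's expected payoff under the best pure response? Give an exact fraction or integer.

7

I: (10)·(2/5) + (7)·(2/5) + (1)·(1/5) = 7.
II: (10)·(2/5) + (3)·(2/5) + (8)·(1/5) = 34/5.
III: (1)·(2/5) + (2)·(2/5) + (10)·(1/5) = 16/5.
The best pure response is I with expected payoff 7.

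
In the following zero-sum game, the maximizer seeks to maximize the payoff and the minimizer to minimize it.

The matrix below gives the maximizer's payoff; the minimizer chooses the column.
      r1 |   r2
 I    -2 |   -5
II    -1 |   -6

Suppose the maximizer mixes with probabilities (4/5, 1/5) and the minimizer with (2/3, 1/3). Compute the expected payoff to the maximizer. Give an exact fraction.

Against (2/3, 1/3), each row's expected payoff is I: -3; II: -8/3.
Taking the (4/5, 1/5)-weighted average: (4/5)·(-3) + (1/5)·(-8/3) = -44/15.

-44/15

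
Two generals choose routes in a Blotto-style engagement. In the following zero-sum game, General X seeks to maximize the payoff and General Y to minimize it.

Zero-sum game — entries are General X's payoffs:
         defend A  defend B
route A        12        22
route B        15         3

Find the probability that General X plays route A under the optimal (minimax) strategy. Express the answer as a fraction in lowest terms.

6/11

Row minima are 12 and 3, so General X's maximin is 12; column maxima are 15 and 22, so General Y's minimax is 15. These differ, so the equilibrium is in mixed strategies.
Let General X play route A with probability p. General Y is indifferent when 12p + 15(1−p) = 22p + 3(1−p), giving p = 6/11.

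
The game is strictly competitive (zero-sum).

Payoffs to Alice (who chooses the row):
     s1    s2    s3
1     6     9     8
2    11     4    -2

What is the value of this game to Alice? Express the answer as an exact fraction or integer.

20/3

Column s2 is strictly dominated by s3 for Bob (it gives Alice more in every row).
The remaining 2×2 game on (1, 2) × (s1, s3) has no saddle point. Let Alice play 1 with probability p; indifference gives 6p + 11(1−p) = 8p − 2(1−p), so p = 13/15.
Similarly Bob's optimal q on s1 is 2/3, and the value is 6·(2/3) + (8)·(1/3) = 20/3.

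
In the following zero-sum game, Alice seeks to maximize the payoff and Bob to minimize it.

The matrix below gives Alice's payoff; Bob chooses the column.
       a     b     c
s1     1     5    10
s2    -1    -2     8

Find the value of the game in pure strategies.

Row minima: 1, -2 → Alice's maximin is 1.
Column maxima: 1, 5, 10 → Bob's minimax is 1.
They coincide at (s1, a), so the value is 1.

1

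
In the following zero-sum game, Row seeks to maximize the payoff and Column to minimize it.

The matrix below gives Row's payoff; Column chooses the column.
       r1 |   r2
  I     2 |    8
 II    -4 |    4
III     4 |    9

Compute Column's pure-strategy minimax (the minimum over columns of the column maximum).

The worst case (largest entry) in each column is r1: 4, r2: 9.
The best (smallest) of these is 4.

4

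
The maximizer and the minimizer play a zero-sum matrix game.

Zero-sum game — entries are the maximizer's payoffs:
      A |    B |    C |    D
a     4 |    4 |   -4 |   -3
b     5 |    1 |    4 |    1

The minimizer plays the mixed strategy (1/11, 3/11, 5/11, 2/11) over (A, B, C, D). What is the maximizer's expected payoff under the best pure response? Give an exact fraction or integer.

30/11

a: (4)·(1/11) + (4)·(3/11) + (-4)·(5/11) + (-3)·(2/11) = -10/11.
b: (5)·(1/11) + (1)·(3/11) + (4)·(5/11) + (1)·(2/11) = 30/11.
The best pure response is b with expected payoff 30/11.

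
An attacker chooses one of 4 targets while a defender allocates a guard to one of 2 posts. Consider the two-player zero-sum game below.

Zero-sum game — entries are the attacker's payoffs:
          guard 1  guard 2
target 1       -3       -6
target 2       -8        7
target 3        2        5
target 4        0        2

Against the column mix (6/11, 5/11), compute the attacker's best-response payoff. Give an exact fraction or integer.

37/11

target 1: (-3)·(6/11) + (-6)·(5/11) = -48/11.
target 2: (-8)·(6/11) + (7)·(5/11) = -13/11.
target 3: (2)·(6/11) + (5)·(5/11) = 37/11.
target 4: (0)·(6/11) + (2)·(5/11) = 10/11.
The best pure response is target 3 with expected payoff 37/11.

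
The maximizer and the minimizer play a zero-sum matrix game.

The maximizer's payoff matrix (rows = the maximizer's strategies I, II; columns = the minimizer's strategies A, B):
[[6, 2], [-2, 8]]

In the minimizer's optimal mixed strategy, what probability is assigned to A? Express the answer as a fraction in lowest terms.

Row minima are 2 and -2, so the maximizer's maximin is 2; column maxima are 6 and 8, so the minimizer's minimax is 6. These differ, so the equilibrium is in mixed strategies.
Let the minimizer play A with probability q. The maximizer is indifferent when 6q + 2(1−q) = −2q + 8(1−q), giving q = 3/7.

3/7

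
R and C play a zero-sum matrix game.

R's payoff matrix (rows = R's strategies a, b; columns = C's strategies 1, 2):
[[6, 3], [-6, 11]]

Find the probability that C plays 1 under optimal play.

Row minima are 3 and -6, so R's maximin is 3; column maxima are 6 and 11, so C's minimax is 6. These differ, so the equilibrium is in mixed strategies.
Let C play 1 with probability q. R is indifferent when 6q + 3(1−q) = −6q + 11(1−q), giving q = 2/5.

2/5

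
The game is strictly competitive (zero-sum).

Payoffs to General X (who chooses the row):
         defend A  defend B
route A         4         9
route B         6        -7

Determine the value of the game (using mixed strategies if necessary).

41/9

Row minima are 4 and -7, so General X's maximin is 4; column maxima are 6 and 9, so General Y's minimax is 6. These differ, so the equilibrium is in mixed strategies.
Let General X play route A with probability p. General Y is indifferent when 4p + 6(1−p) = 9p − 7(1−p), giving p = 13/18.
Let General Y play defend A with probability q. General X is indifferent when 4q + 9(1−q) = 6q − 7(1−q), giving q = 8/9.
The value is 4·(8/9) + (9)·(1/9) = 41/9.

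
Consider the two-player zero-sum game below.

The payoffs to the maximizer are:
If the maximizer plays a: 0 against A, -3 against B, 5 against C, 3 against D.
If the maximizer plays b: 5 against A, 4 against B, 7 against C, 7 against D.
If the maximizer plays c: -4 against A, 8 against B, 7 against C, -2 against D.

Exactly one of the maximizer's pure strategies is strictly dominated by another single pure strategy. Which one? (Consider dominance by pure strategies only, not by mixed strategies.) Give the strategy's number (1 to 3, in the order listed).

Compare a with b: 5 > 0, 4 > -3, 7 > 5, 7 > 3.
So b strictly dominates a for the maximizer; a is strictly dominated.

1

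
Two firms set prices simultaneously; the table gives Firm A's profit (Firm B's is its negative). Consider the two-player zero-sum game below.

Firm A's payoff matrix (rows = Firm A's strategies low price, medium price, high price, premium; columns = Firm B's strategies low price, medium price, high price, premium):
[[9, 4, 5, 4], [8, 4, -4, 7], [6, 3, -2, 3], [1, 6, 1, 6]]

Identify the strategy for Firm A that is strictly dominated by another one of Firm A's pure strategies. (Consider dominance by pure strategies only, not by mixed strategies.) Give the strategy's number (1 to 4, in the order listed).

3

Compare high price with low price: 9 > 6, 4 > 3, 5 > -2, 4 > 3.
So low price strictly dominates high price for Firm A; high price is strictly dominated.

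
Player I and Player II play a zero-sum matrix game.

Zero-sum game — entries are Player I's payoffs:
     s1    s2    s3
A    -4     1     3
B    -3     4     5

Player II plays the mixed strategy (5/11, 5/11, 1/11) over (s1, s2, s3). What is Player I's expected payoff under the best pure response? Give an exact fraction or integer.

10/11

A: (-4)·(5/11) + (1)·(5/11) + (3)·(1/11) = -12/11.
B: (-3)·(5/11) + (4)·(5/11) + (5)·(1/11) = 10/11.
The best pure response is B with expected payoff 10/11.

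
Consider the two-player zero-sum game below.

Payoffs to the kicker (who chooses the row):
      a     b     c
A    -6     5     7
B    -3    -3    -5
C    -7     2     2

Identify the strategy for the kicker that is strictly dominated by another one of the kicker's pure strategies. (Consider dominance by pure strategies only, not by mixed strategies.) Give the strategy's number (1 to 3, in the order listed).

3

Compare C with A: -6 > -7, 5 > 2, 7 > 2.
So A strictly dominates C for the kicker; C is strictly dominated.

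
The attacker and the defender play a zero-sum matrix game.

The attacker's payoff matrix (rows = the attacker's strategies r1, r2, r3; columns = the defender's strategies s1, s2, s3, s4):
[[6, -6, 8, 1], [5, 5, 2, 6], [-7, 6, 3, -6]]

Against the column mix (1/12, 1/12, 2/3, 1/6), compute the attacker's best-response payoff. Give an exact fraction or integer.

11/2

r1: (6)·(1/12) + (-6)·(1/12) + (8)·(2/3) + (1)·(1/6) = 11/2.
r2: (5)·(1/12) + (5)·(1/12) + (2)·(2/3) + (6)·(1/6) = 19/6.
r3: (-7)·(1/12) + (6)·(1/12) + (3)·(2/3) + (-6)·(1/6) = 11/12.
The best pure response is r1 with expected payoff 11/2.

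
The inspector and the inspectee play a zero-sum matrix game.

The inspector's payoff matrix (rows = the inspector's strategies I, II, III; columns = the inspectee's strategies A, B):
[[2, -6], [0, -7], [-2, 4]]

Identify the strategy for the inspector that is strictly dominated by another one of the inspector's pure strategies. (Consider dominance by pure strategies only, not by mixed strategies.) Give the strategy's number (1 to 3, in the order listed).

2

Compare II with I: 2 > 0, -6 > -7.
So I strictly dominates II for the inspector; II is strictly dominated.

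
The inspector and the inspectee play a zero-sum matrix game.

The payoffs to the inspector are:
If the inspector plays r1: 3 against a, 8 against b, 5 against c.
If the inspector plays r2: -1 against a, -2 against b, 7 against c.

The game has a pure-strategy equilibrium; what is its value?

3

Row minima: 3, -2 → the inspector's maximin is 3.
Column maxima: 3, 8, 7 → the inspectee's minimax is 3.
They coincide at (r1, a), so the value is 3.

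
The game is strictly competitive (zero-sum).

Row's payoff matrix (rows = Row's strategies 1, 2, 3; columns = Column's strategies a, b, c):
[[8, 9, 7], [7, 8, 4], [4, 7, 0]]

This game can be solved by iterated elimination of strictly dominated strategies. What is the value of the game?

Row 2 is strictly dominated by row 1 (8>7, 9>8, 7>4); eliminate 2.
Column a is strictly dominated by c for Column (7<8, 0<4); eliminate a.
Row 3 is strictly dominated by row 1 (9>7, 7>0); eliminate 3.
Column b is strictly dominated by c for Column (7<9); eliminate b.
Only (1, c) remains, with payoff 7.

7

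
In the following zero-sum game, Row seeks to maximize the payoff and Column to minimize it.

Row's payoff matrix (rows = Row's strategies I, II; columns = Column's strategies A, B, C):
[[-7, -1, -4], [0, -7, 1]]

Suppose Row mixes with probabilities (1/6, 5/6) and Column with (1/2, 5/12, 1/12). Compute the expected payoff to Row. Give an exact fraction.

Against (1/2, 5/12, 1/12), each row's expected payoff is I: -17/4; II: -17/6.
Taking the (1/6, 5/6)-weighted average: (1/6)·(-17/4) + (5/6)·(-17/6) = -221/72.

-221/72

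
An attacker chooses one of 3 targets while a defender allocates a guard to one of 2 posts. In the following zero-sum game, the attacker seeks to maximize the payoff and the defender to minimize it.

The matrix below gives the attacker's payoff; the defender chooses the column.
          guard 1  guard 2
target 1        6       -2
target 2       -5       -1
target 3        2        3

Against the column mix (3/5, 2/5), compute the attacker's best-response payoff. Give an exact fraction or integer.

target 1: (6)·(3/5) + (-2)·(2/5) = 14/5.
target 2: (-5)·(3/5) + (-1)·(2/5) = -17/5.
target 3: (2)·(3/5) + (3)·(2/5) = 12/5.
The best pure response is target 1 with expected payoff 14/5.

14/5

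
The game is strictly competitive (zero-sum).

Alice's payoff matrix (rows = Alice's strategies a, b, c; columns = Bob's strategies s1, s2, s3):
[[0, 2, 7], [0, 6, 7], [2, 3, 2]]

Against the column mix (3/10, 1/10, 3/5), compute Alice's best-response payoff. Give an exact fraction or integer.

24/5

a: (0)·(3/10) + (2)·(1/10) + (7)·(3/5) = 22/5.
b: (0)·(3/10) + (6)·(1/10) + (7)·(3/5) = 24/5.
c: (2)·(3/10) + (3)·(1/10) + (2)·(3/5) = 21/10.
The best pure response is b with expected payoff 24/5.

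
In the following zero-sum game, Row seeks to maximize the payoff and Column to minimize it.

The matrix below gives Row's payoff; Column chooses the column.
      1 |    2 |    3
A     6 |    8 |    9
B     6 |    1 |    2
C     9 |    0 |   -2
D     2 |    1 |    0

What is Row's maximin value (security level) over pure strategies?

6

The worst-case payoff for each row is A: 6, B: 1, C: -2, D: 0.
The best of these is 6.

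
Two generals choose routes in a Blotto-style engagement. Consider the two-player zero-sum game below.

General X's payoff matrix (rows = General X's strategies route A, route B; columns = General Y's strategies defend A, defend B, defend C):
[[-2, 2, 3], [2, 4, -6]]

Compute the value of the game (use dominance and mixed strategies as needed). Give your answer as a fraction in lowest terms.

Column defend B is strictly dominated by defend A for General Y (it gives General X more in every row).
The remaining 2×2 game on (route A, route B) × (defend A, defend C) has no saddle point. Let General X play route A with probability p; indifference gives −2p + 2(1−p) = 3p − 6(1−p), so p = 8/13.
Similarly General Y's optimal q on defend A is 9/13, and the value is -2·(9/13) + (3)·(4/13) = -6/13.

-6/13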